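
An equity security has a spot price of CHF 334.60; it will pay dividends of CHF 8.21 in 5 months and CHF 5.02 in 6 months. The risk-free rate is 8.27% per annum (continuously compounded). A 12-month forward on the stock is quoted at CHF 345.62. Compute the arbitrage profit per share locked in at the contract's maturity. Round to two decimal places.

CHF 3.98 per share

PV(dividends) I = 8.21·e^(−0.0827·5/12) + 5.02·e^(−0.0827·6/12) = 12.7486
Fair forward F* = (S − I)·e^(rT) = (334.60 − 12.7486)·e^0.082700 = 321.8514 × 1.086216 = 349.6001
Market CHF 345.62 < fair 349.6001: forward underpriced → reverse cash-and-carry (short the stock, invest proceeds at r, pay the dividends, go long the forward).
Profit at T = |F_mkt − F*| = |345.62 − 349.6001| = CHF 3.98 per share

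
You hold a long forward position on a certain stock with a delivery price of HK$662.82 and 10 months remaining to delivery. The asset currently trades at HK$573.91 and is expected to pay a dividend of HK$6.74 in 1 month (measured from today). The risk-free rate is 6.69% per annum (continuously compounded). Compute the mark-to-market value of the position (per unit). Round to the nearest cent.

-HK$59.67

PV(remaining dividends) I = 6.74·e^(−0.0669·1/12) = 6.7025
Current forward F = (S − I)·e^(rT) = (573.91 − 6.7025)·e^(0.0669·10/12) = 567.2075 × 1.057333 = 599.7272
Value (long) = (F − K)·e^(−rT) = (599.7272 − 662.82) × 0.945776 = -59.6717
Value = -HK$59.67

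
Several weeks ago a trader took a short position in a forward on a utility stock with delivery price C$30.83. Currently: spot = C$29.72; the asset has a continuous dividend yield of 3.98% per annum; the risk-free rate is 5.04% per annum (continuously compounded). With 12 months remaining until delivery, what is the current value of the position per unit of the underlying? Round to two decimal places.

Current fair forward for the remaining 12 months: F = S·e^((r − q)·T), (r − q) = 0.0504 − 0.0398 = 0.0106
F = 29.72 · e^(0.0106 × 12/12) = 29.72 × 1.010656 = 30.0367
Value of long forward = (F − K)·e^(−rT) = (30.0367 − 30.83) · e^(−0.0504·12/12)
= -0.7933 × 0.950849 = -0.75
Short position value = −(long value) = C$0.75

C$0.75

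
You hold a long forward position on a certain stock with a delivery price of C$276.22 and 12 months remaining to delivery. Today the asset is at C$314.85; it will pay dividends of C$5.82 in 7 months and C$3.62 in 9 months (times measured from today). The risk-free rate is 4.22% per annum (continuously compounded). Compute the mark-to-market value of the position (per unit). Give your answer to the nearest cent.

PV(remaining dividends) I = 5.82·e^(−0.0422·7/12) + 3.62·e^(−0.0422·9/12) = 9.1857
Current forward F = (S − I)·e^(rT) = (314.85 − 9.1857)·e^(0.0422·12/12) = 305.6643 × 1.043103 = 318.8393
Value (long) = (F − K)·e^(−rT) = (318.8393 − 276.22) × 0.958678 = 40.8582
Value = C$40.86

C$40.86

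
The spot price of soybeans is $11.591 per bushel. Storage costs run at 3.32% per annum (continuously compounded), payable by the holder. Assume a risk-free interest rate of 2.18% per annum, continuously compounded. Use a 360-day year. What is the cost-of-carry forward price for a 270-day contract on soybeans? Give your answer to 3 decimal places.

Net carry = r + u − y = 0.0218 + 0.0332 − 0.0000 = 0.0550
F = S·e^((r+u−y)T) = 11.591 · e^(0.0550 × 270/360) = 11.591 · e^0.041250
= 11.591 × 1.042113 = $12.079 per bushel

$12.079 per bushel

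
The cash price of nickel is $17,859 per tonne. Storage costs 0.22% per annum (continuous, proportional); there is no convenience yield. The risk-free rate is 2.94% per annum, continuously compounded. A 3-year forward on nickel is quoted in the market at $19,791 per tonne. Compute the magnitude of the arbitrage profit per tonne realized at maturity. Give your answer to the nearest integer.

$156 per tonne

Fair forward: F* = S·e^(carry·T), with carry = (r + u) = 0.0294 + 0.0022 = 0.0316
F* = 17859 · e^(0.0316 × 3) = 17859 · e^0.094800 = 17859 × 1.099439 = $19634.8811
Market $19791 > fair $19634.8811: forward overpriced → cash-and-carry (buy spot, short the forward).
At maturity, profit = |F_mkt − F*| = |19791 − 19634.8811| = $156 per tonne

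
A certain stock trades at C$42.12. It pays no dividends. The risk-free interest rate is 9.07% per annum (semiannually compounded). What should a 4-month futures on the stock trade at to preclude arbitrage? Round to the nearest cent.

C$43.38

F = S · (1+r/2)^(2T)
= 42.12 × 1.030009
F = C$43.38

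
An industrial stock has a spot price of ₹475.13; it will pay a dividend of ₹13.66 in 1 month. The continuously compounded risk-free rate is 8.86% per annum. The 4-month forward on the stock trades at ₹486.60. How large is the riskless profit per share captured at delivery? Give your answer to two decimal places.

₹11.19 per share

PV(dividends) I = 13.66·e^(−0.0886·1/12) = 13.5595
Fair forward F* = (S − I)·e^(rT) = (475.13 − 13.5595)·e^0.029533 = 461.5705 × 1.029973 = 475.4052
Market ₹486.60 > fair 475.4052: forward overpriced → cash-and-carry (borrow at r, buy the stock and collect the dividends, short the forward).
Profit at T = |F_mkt − F*| = |486.60 − 475.4052| = ₹11.19 per share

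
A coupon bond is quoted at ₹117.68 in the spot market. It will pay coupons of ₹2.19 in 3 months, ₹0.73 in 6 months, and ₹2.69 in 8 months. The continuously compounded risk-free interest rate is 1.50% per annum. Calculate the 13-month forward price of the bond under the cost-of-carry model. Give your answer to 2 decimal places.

₹113.95

PV(coupons) I = 2.19·e^(−0.0150·3/12) + 0.73·e^(−0.0150·6/12) + 2.69·e^(−0.0150·8/12)
I = 2.1818 + 0.7245 + 2.6632 = 5.5695
F = (S − I)·e^(rT) = (117.68 − 5.5695) · e^(0.0150·13/12)
= 112.1105 · e^0.016250 = 112.1105 × 1.016383 = ₹113.95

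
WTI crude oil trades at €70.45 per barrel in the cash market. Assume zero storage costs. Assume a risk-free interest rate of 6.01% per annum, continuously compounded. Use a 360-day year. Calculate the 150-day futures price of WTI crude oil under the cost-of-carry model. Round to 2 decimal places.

€72.24 per barrel

F = S·e^(rT) = 70.45 · e^(0.0601 × 150/360) = 70.45 · e^0.025042
= 70.45 × 1.025358 = €72.24 per barrel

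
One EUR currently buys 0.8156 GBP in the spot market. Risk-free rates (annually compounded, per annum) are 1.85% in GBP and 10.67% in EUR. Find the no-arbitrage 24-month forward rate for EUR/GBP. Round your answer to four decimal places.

0.6908

By covered interest parity, F = S · (1+r_GBP)^T / (1+r_EUR)^T
= 0.8156 × 1.037342 / 1.224785 = 0.8156 × 0.846958
F = 0.6908 GBP per EUR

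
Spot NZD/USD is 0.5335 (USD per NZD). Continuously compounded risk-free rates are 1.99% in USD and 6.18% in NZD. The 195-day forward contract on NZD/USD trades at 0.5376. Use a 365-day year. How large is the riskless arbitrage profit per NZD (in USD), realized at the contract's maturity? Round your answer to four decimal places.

Fair forward: F* = S·e^(carry·T), with carry = (r_USD − r_NZD) = 0.0199 − 0.0618 = -0.0419
F* = 0.5335 · e^(-0.0419 × 195/365) = 0.5335 · e^-0.022385 = 0.5335 × 0.977864 = 0.5217
Market 0.5376 > fair 0.5217: forward overpriced → cash-and-carry (buy spot, short the forward).
At maturity, profit = |F_mkt − F*| = |0.5376 − 0.5217| = 0.0159 per NZD (in USD)

0.0159 per NZD (in USD)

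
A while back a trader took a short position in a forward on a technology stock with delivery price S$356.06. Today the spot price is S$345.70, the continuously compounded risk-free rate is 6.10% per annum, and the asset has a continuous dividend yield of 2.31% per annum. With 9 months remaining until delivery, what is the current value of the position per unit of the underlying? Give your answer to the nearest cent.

Current fair forward for the remaining 9 months: F = S·e^((r − q)·T), (r − q) = 0.0610 − 0.0231 = 0.0379
F = 345.70 · e^(0.0379 × 9/12) = 345.70 × 1.028833 = 355.6676
Value of long forward = (F − K)·e^(−rT) = (355.6676 − 356.06) · e^(−0.0610·9/12)
= -0.3924 × 0.955281 = -0.37
Short position value = −(long value) = S$0.37

S$0.37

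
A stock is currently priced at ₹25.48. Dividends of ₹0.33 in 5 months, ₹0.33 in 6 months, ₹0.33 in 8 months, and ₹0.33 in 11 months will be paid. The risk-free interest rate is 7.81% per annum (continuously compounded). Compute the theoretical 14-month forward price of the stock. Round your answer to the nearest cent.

PV(dividends) I = 0.33·e^(−0.0781·5/12) + 0.33·e^(−0.0781·6/12) + 0.33·e^(−0.0781·8/12) + 0.33·e^(−0.0781·11/12)
I = 0.3194 + 0.3174 + 0.3133 + 0.3072 = 1.2573
F = (S − I)·e^(rT) = (25.48 − 1.2573) · e^(0.0781·14/12)
= 24.2227 · e^0.091117 = 24.2227 × 1.095397 = ₹26.53

₹26.53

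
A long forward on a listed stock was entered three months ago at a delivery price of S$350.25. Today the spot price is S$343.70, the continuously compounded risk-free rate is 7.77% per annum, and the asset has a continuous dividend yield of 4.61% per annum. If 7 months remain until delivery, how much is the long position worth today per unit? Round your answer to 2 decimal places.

-S$0.15

Current fair forward for the remaining 7 months: F = S·e^((r − q)·T), (r − q) = 0.0777 − 0.0461 = 0.0316
F = 343.70 · e^(0.0316 × 7/12) = 343.70 × 1.018604 = 350.0942
Value of long forward = (F − K)·e^(−rT) = (350.0942 − 350.25) · e^(−0.0777·7/12)
= -0.1558 × 0.955687 = -0.15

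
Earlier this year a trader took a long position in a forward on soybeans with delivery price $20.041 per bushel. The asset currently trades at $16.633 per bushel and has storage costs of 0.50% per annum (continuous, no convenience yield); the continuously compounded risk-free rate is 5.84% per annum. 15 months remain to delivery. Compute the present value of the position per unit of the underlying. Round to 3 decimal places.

-$1.893 per bushel

Current fair forward for the remaining 15 months: F = S·e^((r + u)·T), (r + u) = 0.0584 + 0.0050 = 0.0634
F = 16.633 · e^(0.0634 × 15/12) = 16.633 × 1.082475 = 18.0048
Value of long forward = (F − K)·e^(−rT) = (18.0048 − 20.041) · e^(−0.0584·15/12)
= -2.0362 × 0.929601 = -1.893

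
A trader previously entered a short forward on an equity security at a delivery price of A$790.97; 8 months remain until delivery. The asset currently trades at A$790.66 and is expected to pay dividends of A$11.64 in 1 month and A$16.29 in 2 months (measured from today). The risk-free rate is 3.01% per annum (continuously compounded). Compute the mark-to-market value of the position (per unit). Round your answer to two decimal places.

A$12.42

PV(remaining dividends) I = 11.64·e^(−0.0301·1/12) + 16.29·e^(−0.0301·2/12) = 27.8193
Current forward F = (S − I)·e^(rT) = (790.66 − 27.8193)·e^(0.0301·8/12) = 762.8407 × 1.020269 = 778.3027
Value (long) = (F − K)·e^(−rT) = (778.3027 − 790.97) × 0.980133 = -12.4156
Short position value = −(long value) = A$12.42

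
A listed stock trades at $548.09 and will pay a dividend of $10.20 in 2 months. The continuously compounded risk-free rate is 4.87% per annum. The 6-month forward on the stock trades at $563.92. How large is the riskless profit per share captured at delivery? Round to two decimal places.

PV(dividends) I = 10.20·e^(−0.0487·2/12) = 10.1175
Fair forward F* = (S − I)·e^(rT) = (548.09 − 10.1175)·e^0.024350 = 537.9725 × 1.024649 = 551.2330
Market $563.92 > fair 551.2330: forward overpriced → cash-and-carry (borrow at r, buy the stock and collect the dividends, short the forward).
Profit at T = |F_mkt − F*| = |563.92 − 551.2330| = $12.69 per share

$12.69 per share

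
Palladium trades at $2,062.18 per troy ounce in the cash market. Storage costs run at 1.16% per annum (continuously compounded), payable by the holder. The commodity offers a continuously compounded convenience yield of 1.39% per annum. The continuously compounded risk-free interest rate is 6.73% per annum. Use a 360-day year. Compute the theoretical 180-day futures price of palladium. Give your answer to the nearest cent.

Net carry = r + u − y = 0.0673 + 0.0116 − 0.0139 = 0.0650
F = S·e^((r+u−y)T) = 2062.18 · e^(0.0650 × 180/360) = 2062.18 · e^0.03250000
= 2062.18 × 1.03303389 = $2,130.30 per troy ounce

$2,130.30 per troy ounce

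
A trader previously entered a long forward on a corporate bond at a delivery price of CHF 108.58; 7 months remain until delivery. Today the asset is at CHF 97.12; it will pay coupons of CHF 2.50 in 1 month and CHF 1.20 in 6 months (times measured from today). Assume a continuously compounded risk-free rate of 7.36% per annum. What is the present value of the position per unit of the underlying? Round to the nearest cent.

-CHF 10.54

PV(remaining coupons) I = 2.50·e^(−0.0736·1/12) + 1.20·e^(−0.0736·6/12) = 3.6414
Current forward F = (S − I)·e^(rT) = (97.12 − 3.6414)·e^(0.0736·7/12) = 93.4786 × 1.043868 = 97.5793
Value (long) = (F − K)·e^(−rT) = (97.5793 − 108.58) × 0.957975 = -10.5384
Value = -CHF 10.54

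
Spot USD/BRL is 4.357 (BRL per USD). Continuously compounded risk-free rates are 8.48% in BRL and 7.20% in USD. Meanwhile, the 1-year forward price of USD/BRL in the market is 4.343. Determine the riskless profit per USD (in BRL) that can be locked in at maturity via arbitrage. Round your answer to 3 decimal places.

0.070 per USD (in BRL)

Fair forward: F* = S·e^(carry·T), with carry = (r_BRL − r_USD) = 0.0848 − 0.0720 = 0.0128
F* = 4.357 · e^(0.0128 × 1) = 4.357 · e^0.012800 = 4.357 × 1.012882 = 4.4131
Market 4.343 < fair 4.4131: forward underpriced → reverse cash-and-carry (short spot, go long the forward).
At maturity, profit = |F_mkt − F*| = |4.343 − 4.4131| = 0.070 per USD (in BRL)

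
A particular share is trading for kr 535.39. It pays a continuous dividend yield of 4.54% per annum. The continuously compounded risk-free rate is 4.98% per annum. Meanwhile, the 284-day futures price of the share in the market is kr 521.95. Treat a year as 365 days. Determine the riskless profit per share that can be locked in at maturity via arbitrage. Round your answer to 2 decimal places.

Fair futures: F* = S·e^(carry·T), with carry = (r − q) = 0.0498 − 0.0454 = 0.0044
F* = 535.39 · e^(0.0044 × 284/365) = 535.39 · e^0.003424 = 535.39 × 1.003430 = kr 537.2264
Market kr 521.95 < fair kr 537.2264: forward underpriced → reverse cash-and-carry (short spot, go long the forward).
At maturity, profit = |F_mkt − F*| = |521.95 − 537.2264| = kr 15.28 per share

kr 15.28 per share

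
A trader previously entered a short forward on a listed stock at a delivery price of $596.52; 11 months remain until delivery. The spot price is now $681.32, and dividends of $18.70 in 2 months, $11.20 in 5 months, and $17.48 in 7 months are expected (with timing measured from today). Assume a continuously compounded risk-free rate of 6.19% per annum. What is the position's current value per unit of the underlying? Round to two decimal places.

-$71.42

PV(remaining dividends) I = 18.70·e^(−0.0619·2/12) + 11.20·e^(−0.0619·5/12) + 17.48·e^(−0.0619·7/12) = 46.2830
Current forward F = (S − I)·e^(rT) = (681.32 − 46.2830)·e^(0.0619·11/12) = 635.0370 × 1.058382 = 672.1117
Value (long) = (F − K)·e^(−rT) = (672.1117 − 596.52) × 0.944838 = 71.4219
Short position value = −(long value) = -$71.42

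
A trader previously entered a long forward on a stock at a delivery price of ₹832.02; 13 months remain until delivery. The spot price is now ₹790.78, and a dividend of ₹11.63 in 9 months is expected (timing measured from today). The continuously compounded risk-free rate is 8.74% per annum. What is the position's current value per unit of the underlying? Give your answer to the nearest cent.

PV(remaining dividends) I = 11.63·e^(−0.0874·9/12) = 10.8921
Current forward F = (S − I)·e^(rT) = (790.78 − 10.8921)·e^(0.0874·13/12) = 779.8879 × 1.099311 = 857.3393
Value (long) = (F − K)·e^(−rT) = (857.3393 − 832.02) × 0.909661 = 23.0320
Value = ₹23.03

₹23.03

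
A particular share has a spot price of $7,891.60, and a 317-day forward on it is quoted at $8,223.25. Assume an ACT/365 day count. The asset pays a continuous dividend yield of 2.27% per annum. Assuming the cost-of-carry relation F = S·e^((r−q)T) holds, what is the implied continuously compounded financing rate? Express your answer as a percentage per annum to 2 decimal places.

7.01%

From F = S·e^((r−q)T): (r − q) = ln(F/S)/T
ln(8223.25/7891.60) = ln(1.042026) = 0.041167
(r − q) = 0.041167 / (317/365) = 0.047400
r = ln(F/S)/T + q = 0.047400 + 0.0227 = 0.070100
r = 7.01%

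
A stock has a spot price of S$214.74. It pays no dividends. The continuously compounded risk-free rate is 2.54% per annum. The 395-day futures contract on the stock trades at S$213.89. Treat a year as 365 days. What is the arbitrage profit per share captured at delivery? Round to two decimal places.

Fair futures: F* = S·e^(carry·T), with carry = r = 0.0254
F* = 214.74 · e^(0.0254 × 395/365) = 214.74 · e^0.027488 = 214.74 × 1.027869 = S$220.7246
Market S$213.89 < fair S$220.7246: forward underpriced → reverse cash-and-carry (short spot, go long the forward).
At maturity, profit = |F_mkt − F*| = |213.89 − 220.7246| = S$6.83 per share

S$6.83 per share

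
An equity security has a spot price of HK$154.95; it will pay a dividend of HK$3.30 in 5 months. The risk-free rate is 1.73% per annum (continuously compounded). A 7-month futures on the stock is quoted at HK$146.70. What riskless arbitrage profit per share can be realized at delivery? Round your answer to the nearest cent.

HK$6.51 per share

PV(dividends) I = 3.30·e^(−0.0173·5/12) = 3.2763
Fair futures F* = (S − I)·e^(rT) = (154.95 − 3.2763)·e^0.010092 = 151.6737 × 1.010143 = 153.2121
Market HK$146.70 < fair 153.2121: forward underpriced → reverse cash-and-carry (short the stock, invest proceeds at r, pay the dividends, go long the forward).
Profit at T = |F_mkt − F*| = |146.70 − 153.2121| = HK$6.51 per share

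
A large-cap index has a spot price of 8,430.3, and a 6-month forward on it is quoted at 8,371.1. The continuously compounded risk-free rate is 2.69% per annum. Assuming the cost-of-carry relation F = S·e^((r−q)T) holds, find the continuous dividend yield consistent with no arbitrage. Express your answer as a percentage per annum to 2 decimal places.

From F = S·e^((r−q)T): (r − q) = ln(F/S)/T
ln(8371.1/8430.3) = ln(0.992978) = -0.007047
(r − q) = -0.007047 / (6/12) = -0.014094
q = r − ln(F/S)/T = 0.0269 + 0.014094 = 0.040994
q = 4.10%

4.10%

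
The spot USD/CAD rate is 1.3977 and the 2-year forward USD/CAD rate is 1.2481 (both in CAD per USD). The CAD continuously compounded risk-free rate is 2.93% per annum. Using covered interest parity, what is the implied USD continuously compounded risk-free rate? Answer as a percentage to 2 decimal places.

8.59%

F = S·e^((r_CAD − r_USD)T) ⇒ r_USD = r_CAD − ln(F/S)/T
ln(1.2481/1.3977) = -0.113206; /(2) = -0.056603
r_USD = 0.0293 + 0.056603 = 0.085903
r_USD = 8.59%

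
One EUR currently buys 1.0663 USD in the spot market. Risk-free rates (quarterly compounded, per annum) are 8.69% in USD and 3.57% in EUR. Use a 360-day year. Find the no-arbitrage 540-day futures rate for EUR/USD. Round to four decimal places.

By covered interest parity, F = S · (1+r_USD/4)^(4T) / (1+r_EUR/4)^(4T)
= 1.0663 × 1.137638 / 1.054759 = 1.0663 × 1.078576
F = 1.1501 USD per EUR

1.1501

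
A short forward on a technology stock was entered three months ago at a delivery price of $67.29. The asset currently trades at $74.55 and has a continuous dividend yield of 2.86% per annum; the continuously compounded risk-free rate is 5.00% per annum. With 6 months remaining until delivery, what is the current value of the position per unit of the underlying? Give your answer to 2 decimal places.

-$7.86

Current fair forward for the remaining 6 months: F = S·e^((r − q)·T), (r − q) = 0.0500 − 0.0286 = 0.0214
F = 74.55 · e^(0.0214 × 6/12) = 74.55 × 1.010757 = 75.3519
Value of long forward = (F − K)·e^(−rT) = (75.3519 − 67.29) · e^(−0.0500·6/12)
= 8.0619 × 0.975310 = 7.86
Short position value = −(long value) = -$7.86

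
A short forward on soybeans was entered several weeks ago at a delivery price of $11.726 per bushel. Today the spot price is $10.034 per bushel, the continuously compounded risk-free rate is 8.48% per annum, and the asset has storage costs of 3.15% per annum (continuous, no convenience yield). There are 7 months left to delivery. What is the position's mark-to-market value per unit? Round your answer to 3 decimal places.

$0.940 per bushel

Current fair forward for the remaining 7 months: F = S·e^((r + u)·T), (r + u) = 0.0848 + 0.0315 = 0.1163
F = 10.034 · e^(0.1163 × 7/12) = 10.034 × 1.070196 = 10.7383
Value of long forward = (F − K)·e^(−rT) = (10.7383 − 11.726) · e^(−0.0848·7/12)
= -0.9877 × 0.951737 = -0.940
Short position value = −(long value) = $0.940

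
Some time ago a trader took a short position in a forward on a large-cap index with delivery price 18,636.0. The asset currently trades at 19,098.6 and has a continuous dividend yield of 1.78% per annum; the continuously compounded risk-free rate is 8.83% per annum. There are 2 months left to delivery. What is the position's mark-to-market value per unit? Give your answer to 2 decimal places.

-678.28

Current fair forward for the remaining 2 months: F = S·e^((r − q)·T), (r − q) = 0.0883 − 0.0178 = 0.0705
F = 19098.6 · e^(0.0705 × 2/12) = 19098.6 × 1.01181930 = 19324.3321
Value of long forward = (F − K)·e^(−rT) = (19324.3321 − 18636.0) · e^(−0.0883·2/12)
= 688.3321 × 0.98539109 = 678.28
Short position value = −(long value) = -678.28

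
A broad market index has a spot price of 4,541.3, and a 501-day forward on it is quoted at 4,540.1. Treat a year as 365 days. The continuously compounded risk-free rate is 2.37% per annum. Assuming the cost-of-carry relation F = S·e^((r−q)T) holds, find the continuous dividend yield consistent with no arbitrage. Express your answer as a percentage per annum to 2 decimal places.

From F = S·e^((r−q)T): (r − q) = ln(F/S)/T
ln(4540.1/4541.3) = ln(0.999736) = -0.000264
(r − q) = -0.000264 / (501/365) = -0.000192
q = r − ln(F/S)/T = 0.0237 + 0.000192 = 0.023892
q = 2.39%

2.39%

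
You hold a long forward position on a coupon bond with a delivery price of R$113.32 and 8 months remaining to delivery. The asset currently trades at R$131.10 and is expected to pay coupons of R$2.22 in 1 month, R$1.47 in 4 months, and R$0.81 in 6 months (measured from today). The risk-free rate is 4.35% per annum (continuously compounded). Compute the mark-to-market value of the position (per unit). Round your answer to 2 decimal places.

PV(remaining coupons) I = 2.22·e^(−0.0435·1/12) + 1.47·e^(−0.0435·4/12) + 0.81·e^(−0.0435·6/12) = 4.4534
Current forward F = (S − I)·e^(rT) = (131.10 − 4.4534)·e^(0.0435·8/12) = 126.6466 × 1.029425 = 130.3732
Value (long) = (F − K)·e^(−rT) = (130.3732 − 113.32) × 0.971416 = 16.5658
Value = R$16.57

R$16.57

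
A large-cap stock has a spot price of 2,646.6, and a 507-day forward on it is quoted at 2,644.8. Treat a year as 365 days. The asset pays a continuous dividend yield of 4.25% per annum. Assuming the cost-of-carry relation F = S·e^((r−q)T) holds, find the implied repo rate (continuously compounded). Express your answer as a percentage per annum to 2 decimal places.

From F = S·e^((r−q)T): (r − q) = ln(F/S)/T
ln(2644.8/2646.6) = ln(0.999320) = -0.000680
(r − q) = -0.000680 / (507/365) = -0.000490
r = ln(F/S)/T + q = -0.000490 + 0.0425 = 0.042010
r = 4.20%

4.20%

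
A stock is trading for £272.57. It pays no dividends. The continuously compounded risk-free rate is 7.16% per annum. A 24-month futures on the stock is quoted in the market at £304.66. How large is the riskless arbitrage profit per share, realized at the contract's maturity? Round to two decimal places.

Fair futures: F* = S·e^(carry·T), with carry = r = 0.0716
F* = 272.57 · e^(0.0716 × 24/12) = 272.57 · e^0.143200 = 272.57 × 1.153961 = £314.5351
Market £304.66 < fair £314.5351: forward underpriced → reverse cash-and-carry (short spot, go long the forward).
At maturity, profit = |F_mkt − F*| = |304.66 − 314.5351| = £9.88 per share

£9.88 per share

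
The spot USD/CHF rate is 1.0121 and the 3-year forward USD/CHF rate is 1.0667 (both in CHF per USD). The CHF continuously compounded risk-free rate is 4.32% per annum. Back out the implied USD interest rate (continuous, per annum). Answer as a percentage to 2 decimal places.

2.57%

F = S·e^((r_CHF − r_USD)T) ⇒ r_USD = r_CHF − ln(F/S)/T
ln(1.0667/1.0121) = 0.052542; /(3) = 0.017514
r_USD = 0.0432 − 0.017514 = 0.025686
r_USD = 2.57%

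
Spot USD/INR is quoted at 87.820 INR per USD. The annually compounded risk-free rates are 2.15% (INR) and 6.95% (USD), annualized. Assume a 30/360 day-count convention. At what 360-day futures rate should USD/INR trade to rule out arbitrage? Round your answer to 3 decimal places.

83.879

By covered interest parity, F = S · (1+r_INR)^T / (1+r_USD)^T
= 87.820 × 1.021500 / 1.069500 = 87.820 × 0.955119
F = 83.879 INR per USD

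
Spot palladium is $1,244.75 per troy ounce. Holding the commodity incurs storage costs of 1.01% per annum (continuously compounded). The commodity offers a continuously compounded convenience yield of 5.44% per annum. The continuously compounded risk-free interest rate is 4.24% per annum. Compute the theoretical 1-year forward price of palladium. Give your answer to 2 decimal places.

$1,242.39 per troy ounce

Net carry = r + u − y = 0.0424 + 0.0101 − 0.0544 = -0.0019
F = S·e^((r+u−y)T) = 1244.75 · e^(-0.0019 × 1) = 1244.75 · e^-0.00190000
= 1244.75 × 0.99810180 = $1,242.39 per troy ounce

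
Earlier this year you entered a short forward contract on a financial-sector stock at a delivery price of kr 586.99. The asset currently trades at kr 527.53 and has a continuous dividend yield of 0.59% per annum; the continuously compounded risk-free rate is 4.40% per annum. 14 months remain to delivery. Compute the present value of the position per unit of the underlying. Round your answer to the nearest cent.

kr 33.71

Current fair forward for the remaining 14 months: F = S·e^((r − q)·T), (r − q) = 0.0440 − 0.0059 = 0.0381
F = 527.53 · e^(0.0381 × 14/12) = 527.53 × 1.045453 = 551.5078
Value of long forward = (F − K)·e^(−rT) = (551.5078 − 586.99) · e^(−0.0440·14/12)
= -35.4822 × 0.949962 = -33.71
Short position value = −(long value) = kr 33.71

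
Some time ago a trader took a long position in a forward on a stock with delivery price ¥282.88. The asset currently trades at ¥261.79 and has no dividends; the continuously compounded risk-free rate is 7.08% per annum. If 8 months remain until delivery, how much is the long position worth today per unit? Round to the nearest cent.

-¥8.05

Current fair forward for the remaining 8 months: F = S·e^(r·T), r = 0.0708
F = 261.79 · e^(0.0708 × 8/12) = 261.79 × 1.048332 = 274.4428
Value of long forward = (F − K)·e^(−rT) = (274.4428 − 282.88) · e^(−0.0708·8/12)
= -8.4372 × 0.953897 = -8.05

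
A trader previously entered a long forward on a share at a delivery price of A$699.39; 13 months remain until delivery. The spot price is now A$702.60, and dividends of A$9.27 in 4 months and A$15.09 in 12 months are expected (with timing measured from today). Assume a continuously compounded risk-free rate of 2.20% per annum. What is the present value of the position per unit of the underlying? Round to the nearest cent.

-A$4.28

PV(remaining dividends) I = 9.27·e^(−0.0220·4/12) + 15.09·e^(−0.0220·12/12) = 23.9639
Current forward F = (S − I)·e^(rT) = (702.60 − 23.9639)·e^(0.0220·13/12) = 678.6361 × 1.024120 = 695.0048
Value (long) = (F − K)·e^(−rT) = (695.0048 − 699.39) × 0.976448 = -4.2819
Value = -A$4.28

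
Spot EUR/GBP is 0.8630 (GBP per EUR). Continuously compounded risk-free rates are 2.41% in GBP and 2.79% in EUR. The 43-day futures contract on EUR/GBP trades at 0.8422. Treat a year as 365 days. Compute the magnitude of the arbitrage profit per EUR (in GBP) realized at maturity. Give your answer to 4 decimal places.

0.0204 per EUR (in GBP)

Fair futures: F* = S·e^(carry·T), with carry = (r_GBP − r_EUR) = 0.0241 − 0.0279 = -0.0038
F* = 0.8630 · e^(-0.0038 × 43/365) = 0.8630 · e^-0.000448 = 0.8630 × 0.999552 = 0.8626
Market 0.8422 < fair 0.8626: forward underpriced → reverse cash-and-carry (short spot, go long the forward).
At maturity, profit = |F_mkt − F*| = |0.8422 − 0.8626| = 0.0204 per EUR (in GBP)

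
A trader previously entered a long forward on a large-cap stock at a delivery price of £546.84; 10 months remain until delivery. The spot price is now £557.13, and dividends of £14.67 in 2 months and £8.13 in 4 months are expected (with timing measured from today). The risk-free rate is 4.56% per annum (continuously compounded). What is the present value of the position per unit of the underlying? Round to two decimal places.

£8.11

PV(remaining dividends) I = 14.67·e^(−0.0456·2/12) + 8.13·e^(−0.0456·4/12) = 22.5663
Current forward F = (S − I)·e^(rT) = (557.13 − 22.5663)·e^(0.0456·10/12) = 534.5637 × 1.038731 = 555.2679
Value (long) = (F − K)·e^(−rT) = (555.2679 − 546.84) × 0.962713 = 8.1136
Value = £8.11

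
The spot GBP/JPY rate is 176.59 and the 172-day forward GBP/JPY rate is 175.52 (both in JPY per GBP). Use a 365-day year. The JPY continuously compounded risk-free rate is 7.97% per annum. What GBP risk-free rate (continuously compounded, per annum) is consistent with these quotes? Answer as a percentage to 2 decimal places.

9.26%

F = S·e^((r_JPY − r_GBP)T) ⇒ r_GBP = r_JPY − ln(F/S)/T
ln(175.52/176.59) = -0.006078; /(172/365) = -0.012898
r_GBP = 0.0797 + 0.012898 = 0.092598
r_GBP = 9.26%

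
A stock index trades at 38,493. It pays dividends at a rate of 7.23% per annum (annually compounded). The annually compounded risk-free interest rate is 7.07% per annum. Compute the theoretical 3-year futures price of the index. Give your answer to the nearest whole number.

F = S · (1+r)^T / (1+q)^T
= 38493 × 1.227449 / 1.232960 = 38493 × 0.995530
F = 38,321

38,321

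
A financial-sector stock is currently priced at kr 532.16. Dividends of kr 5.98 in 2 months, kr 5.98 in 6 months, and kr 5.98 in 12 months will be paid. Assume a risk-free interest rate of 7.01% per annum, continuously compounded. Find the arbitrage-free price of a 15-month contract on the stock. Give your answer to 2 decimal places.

kr 562.05

PV(dividends) I = 5.98·e^(−0.0701·2/12) + 5.98·e^(−0.0701·6/12) + 5.98·e^(−0.0701·12/12)
I = 5.9105 + 5.7740 + 5.5752 = 17.2597
F = (S − I)·e^(rT) = (532.16 − 17.2597) · e^(0.0701·15/12)
= 514.9003 · e^0.087625 = 514.9003 × 1.091579 = kr 562.05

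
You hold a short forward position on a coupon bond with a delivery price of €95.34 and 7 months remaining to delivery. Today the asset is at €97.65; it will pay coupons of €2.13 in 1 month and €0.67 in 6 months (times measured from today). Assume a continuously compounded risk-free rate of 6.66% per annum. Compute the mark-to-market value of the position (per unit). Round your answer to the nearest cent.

-€3.18

PV(remaining coupons) I = 2.13·e^(−0.0666·1/12) + 0.67·e^(−0.0666·6/12) = 2.7663
Current forward F = (S − I)·e^(rT) = (97.65 − 2.7663)·e^(0.0666·7/12) = 94.8837 × 1.039615 = 98.6425
Value (long) = (F − K)·e^(−rT) = (98.6425 − 95.34) × 0.961895 = 3.1767
Short position value = −(long value) = -€3.18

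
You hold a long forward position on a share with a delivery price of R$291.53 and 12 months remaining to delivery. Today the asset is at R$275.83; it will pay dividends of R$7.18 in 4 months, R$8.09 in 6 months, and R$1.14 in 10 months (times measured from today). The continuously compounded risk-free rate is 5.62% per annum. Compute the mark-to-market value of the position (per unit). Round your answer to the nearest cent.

-R$15.77

PV(remaining dividends) I = 7.18·e^(−0.0562·4/12) + 8.09·e^(−0.0562·6/12) + 1.14·e^(−0.0562·10/12) = 16.0004
Current forward F = (S − I)·e^(rT) = (275.83 − 16.0004)·e^(0.0562·12/12) = 259.8296 × 1.057809 = 274.8501
Value (long) = (F − K)·e^(−rT) = (274.8501 − 291.53) × 0.945350 = -15.7683
Value = -R$15.77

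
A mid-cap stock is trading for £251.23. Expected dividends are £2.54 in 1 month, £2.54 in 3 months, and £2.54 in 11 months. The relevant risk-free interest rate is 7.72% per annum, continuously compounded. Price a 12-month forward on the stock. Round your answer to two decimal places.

£263.42

PV(dividends) I = 2.54·e^(−0.0772·1/12) + 2.54·e^(−0.0772·3/12) + 2.54·e^(−0.0772·11/12)
I = 2.5237 + 2.4914 + 2.3665 = 7.3816
F = (S − I)·e^(rT) = (251.23 − 7.3816) · e^(0.0772·12/12)
= 243.8484 · e^0.077200 = 243.8484 × 1.080258 = £263.42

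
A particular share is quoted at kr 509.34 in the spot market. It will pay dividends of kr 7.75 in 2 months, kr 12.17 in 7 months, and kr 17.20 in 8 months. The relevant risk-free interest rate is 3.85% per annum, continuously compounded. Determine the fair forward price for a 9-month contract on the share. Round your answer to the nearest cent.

kr 486.83

PV(dividends) I = 7.75·e^(−0.0385·2/12) + 12.17·e^(−0.0385·7/12) + 17.20·e^(−0.0385·8/12)
I = 7.7004 + 11.8997 + 16.7642 = 36.3643
F = (S − I)·e^(rT) = (509.34 − 36.3643) · e^(0.0385·9/12)
= 472.9757 · e^0.028875 = 472.9757 × 1.029296 = kr 486.83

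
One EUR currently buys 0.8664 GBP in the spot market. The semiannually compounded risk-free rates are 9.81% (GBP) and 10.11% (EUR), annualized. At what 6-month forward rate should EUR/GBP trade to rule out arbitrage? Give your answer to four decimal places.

By covered interest parity, F = S · (1+r_GBP/2)^(2T) / (1+r_EUR/2)^(2T)
= 0.8664 × 1.049050 / 1.050550 = 0.8664 × 0.998572
F = 0.8652 GBP per EUR

0.8652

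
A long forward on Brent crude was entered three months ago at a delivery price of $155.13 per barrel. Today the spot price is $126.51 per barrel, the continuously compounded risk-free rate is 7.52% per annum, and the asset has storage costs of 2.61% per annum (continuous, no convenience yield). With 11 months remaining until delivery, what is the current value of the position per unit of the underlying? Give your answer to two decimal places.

Current fair forward for the remaining 11 months: F = S·e^((r + u)·T), (r + u) = 0.0752 + 0.0261 = 0.1013
F = 126.51 · e^(0.1013 × 11/12) = 126.51 × 1.097306 = 138.8202
Value of long forward = (F − K)·e^(−rT) = (138.8202 − 155.13) · e^(−0.0752·11/12)
= -16.3098 × 0.933389 = -15.22

-$15.22 per barrel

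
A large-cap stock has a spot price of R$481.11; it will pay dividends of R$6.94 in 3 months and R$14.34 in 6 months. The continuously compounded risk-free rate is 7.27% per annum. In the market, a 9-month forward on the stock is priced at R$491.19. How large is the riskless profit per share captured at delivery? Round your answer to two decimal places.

PV(dividends) I = 6.94·e^(−0.0727·3/12) + 14.34·e^(−0.0727·6/12) = 20.6431
Fair forward F* = (S − I)·e^(rT) = (481.11 − 20.6431)·e^0.054525 = 460.4669 × 1.056039 = 486.2710
Market R$491.19 > fair 486.2710: forward overpriced → cash-and-carry (borrow at r, buy the stock and collect the dividends, short the forward).
Profit at T = |F_mkt − F*| = |491.19 − 486.2710| = R$4.92 per share

R$4.92 per share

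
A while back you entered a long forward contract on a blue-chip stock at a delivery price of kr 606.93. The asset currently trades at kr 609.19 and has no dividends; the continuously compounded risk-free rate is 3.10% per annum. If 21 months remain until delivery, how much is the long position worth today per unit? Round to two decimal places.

Current fair forward for the remaining 21 months: F = S·e^(r·T), r = 0.0310
F = 609.19 · e^(0.0310 × 21/12) = 609.19 × 1.055749 = 643.1517
Value of long forward = (F − K)·e^(−rT) = (643.1517 − 606.93) · e^(−0.0310·21/12)
= 36.2217 × 0.947195 = 34.31

kr 34.31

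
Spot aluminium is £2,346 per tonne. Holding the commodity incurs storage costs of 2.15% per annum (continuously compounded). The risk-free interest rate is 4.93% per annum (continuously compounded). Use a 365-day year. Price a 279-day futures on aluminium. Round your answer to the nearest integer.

Net carry = r + u − y = 0.0493 + 0.0215 − 0.0000 = 0.0708
F = S·e^((r+u−y)T) = 2346 · e^(0.0708 × 279/365) = 2346 · e^0.054118
= 2346 × 1.055609 = £2,476 per tonne

£2,476 per tonne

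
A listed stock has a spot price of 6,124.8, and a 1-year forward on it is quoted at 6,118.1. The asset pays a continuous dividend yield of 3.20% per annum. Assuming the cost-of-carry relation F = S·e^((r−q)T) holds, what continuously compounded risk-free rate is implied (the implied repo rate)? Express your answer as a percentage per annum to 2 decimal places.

3.09%

From F = S·e^((r−q)T): (r − q) = ln(F/S)/T
ln(6118.1/6124.8) = ln(0.998906) = -0.001095
(r − q) = -0.001095 / (1) = -0.001095
r = ln(F/S)/T + q = -0.001095 + 0.0320 = 0.030905
r = 3.09%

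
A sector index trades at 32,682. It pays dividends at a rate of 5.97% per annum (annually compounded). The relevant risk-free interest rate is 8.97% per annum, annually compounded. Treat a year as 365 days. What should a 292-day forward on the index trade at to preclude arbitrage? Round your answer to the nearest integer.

33,420

F = S · (1+r)^T / (1+q)^T
= 32682 × 1.071138 / 1.047481 = 32682 × 1.022585
F = 33,420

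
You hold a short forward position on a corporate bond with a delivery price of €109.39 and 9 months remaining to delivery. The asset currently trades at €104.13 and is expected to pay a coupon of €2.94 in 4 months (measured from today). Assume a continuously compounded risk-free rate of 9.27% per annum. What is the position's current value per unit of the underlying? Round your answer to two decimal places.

PV(remaining coupons) I = 2.94·e^(−0.0927·4/12) = 2.8505
Current forward F = (S − I)·e^(rT) = (104.13 − 2.8505)·e^(0.0927·9/12) = 101.2795 × 1.071999 = 108.5715
Value (long) = (F − K)·e^(−rT) = (108.5715 − 109.39) × 0.932837 = -0.7635
Short position value = −(long value) = €0.76

€0.76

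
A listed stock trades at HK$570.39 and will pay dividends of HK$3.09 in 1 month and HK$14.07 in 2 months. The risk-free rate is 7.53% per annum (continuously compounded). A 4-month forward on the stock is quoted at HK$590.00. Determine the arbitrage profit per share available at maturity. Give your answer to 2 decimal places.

HK$22.51 per share

PV(dividends) I = 3.09·e^(−0.0753·1/12) + 14.07·e^(−0.0753·2/12) = 16.9652
Fair forward F* = (S − I)·e^(rT) = (570.39 − 16.9652)·e^0.025100 = 553.4248 × 1.025418 = 567.4918
Market HK$590.00 > fair 567.4918: forward overpriced → cash-and-carry (borrow at r, buy the stock and collect the dividends, short the forward).
Profit at T = |F_mkt − F*| = |590.00 − 567.4918| = HK$22.51 per share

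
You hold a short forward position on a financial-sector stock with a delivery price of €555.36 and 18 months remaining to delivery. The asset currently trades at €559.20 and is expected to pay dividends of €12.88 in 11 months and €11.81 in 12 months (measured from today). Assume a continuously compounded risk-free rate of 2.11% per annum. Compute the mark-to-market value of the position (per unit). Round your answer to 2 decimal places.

PV(remaining dividends) I = 12.88·e^(−0.0211·11/12) + 11.81·e^(−0.0211·12/12) = 24.1967
Current forward F = (S − I)·e^(rT) = (559.20 − 24.1967)·e^(0.0211·18/12) = 535.0033 × 1.032156 = 552.2069
Value (long) = (F − K)·e^(−rT) = (552.2069 − 555.36) × 0.968846 = -3.0549
Short position value = −(long value) = €3.05

€3.05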